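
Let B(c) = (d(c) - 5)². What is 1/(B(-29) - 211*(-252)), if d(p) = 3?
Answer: 1/53176 ≈ 1.8805e-5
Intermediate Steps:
B(c) = 4 (B(c) = (3 - 5)² = (-2)² = 4)
1/(B(-29) - 211*(-252)) = 1/(4 - 211*(-252)) = 1/(4 + 53172) = 1/53176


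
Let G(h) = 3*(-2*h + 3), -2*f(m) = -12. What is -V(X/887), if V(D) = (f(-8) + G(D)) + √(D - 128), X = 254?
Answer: -11781/887 - I*√100481134/887 ≈ -13.282 - 11.301*I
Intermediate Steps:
f(m) = 6 (f(m) = -½*(-12) = 6)
G(h) = 9 - 6*h (G(h) = 3*(3 - 2*h) = 9 - 6*h)
V(D) = 15 + √(-128 + D) - 6*D (V(D) = (6 + (9 - 6*D)) + √(D - 128) = (15 - 6*D) + √(-128 + D) = 15 + √(-128 + D) - 6*D)
-V(X/887) = -(15 + √(-128 + 254/887) - 1524/887) = -(15 + √(-128 + 254*(1/887)) - 1524/887) = -(15 + √(-128 + 254/887) - 6*254/887) = -(15 + √(-113282/887) - 1524/887) = -(15 + I*√100481134/887 - 1524/887) = -(11781/887 + I*√100481134/887) = -11781/887 - I*√100481134/887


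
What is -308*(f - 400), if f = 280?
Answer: 36960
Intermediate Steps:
-308*(f - 400) = -308*(280 - 400) = -308*(-120) = 36960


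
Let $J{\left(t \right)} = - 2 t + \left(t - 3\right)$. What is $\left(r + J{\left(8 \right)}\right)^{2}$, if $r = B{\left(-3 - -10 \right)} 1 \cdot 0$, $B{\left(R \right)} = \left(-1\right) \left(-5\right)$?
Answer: $121$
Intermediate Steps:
$J{\left(t \right)} = -3 - t$ ($J{\left(t \right)} = - 2 t + \left(-3 + t\right) = -3 - t$)
$B{\left(R \right)} = 5$
$r = 0$ ($r = 5 \cdot 1 \cdot 0 = 5 \cdot 0 = 0$)
$\left(r + J{\left(8 \right)}\right)^{2} = \left(0 - 11\right)^{2} = \left(-11\right)^{2} = 121$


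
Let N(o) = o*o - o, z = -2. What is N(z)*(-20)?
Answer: -120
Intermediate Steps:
N(o) = o² - o
N(z)*(-20) = -2*(-1 - 2)*(-20) = -2*(-3)*(-20) = 6*(-20) = -120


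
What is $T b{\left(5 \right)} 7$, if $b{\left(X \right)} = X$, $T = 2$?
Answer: $70$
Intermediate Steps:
$T b{\left(5 \right)} 7 = 2 \cdot 5 \cdot 7 = 10 \cdot 7 = 70$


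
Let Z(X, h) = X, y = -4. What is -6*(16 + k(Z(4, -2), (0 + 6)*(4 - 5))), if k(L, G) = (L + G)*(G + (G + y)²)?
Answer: 1032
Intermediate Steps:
k(L, G) = (G + L)*(G + (-4 + G)²) (k(L, G) = (L + G)*(G + (G - 4)²) = (G + L)*(G + (-4 + G)²))
-6*(16 + k(Z(4, -2), (0 + 6)*(4 - 5))) = -6*(16 + (((0 + 6)*(4 - 5))² + ((0 + 6)*(4 - 5))*4 + ((0 + 6)*(4 - 5))*(-4 + (0 + 6)*(4 - 5))² + 4*(-4 + (0 + 6)*(4 - 5))²)) = -6*(16 + ((6*(-1))² + (6*(-1))*4 + (6*(-1))*(-4 + 6*(-1))² + 4*(-4 + 6*(-1))²)) = -6*(16 + ((-6)² - 6*4 - 6*(-4 - 6)² + 4*(-4 - 6)²)) = -6*(16 + (36 - 24 - 6*(-10)² + 4*(-10)²)) = -6*(16 + (36 - 24 - 6*100 + 4*100)) = -6*(16 + (36 - 24 - 600 + 400)) = -6*(16 - 188) = -6*(-172) = 1032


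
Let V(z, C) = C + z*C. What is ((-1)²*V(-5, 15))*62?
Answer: -3720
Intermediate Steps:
V(z, C) = C + C*z
((-1)²*V(-5, 15))*62 = ((-1)²*(15*(1 - 5)))*62 = (1*(15*(-4)))*62 = (1*(-60))*62 = -60*62 = -3720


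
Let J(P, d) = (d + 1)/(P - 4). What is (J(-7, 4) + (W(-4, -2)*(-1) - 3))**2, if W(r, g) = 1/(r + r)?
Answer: 85849/7744 ≈ 11.086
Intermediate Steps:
J(P, d) = (1 + d)/(-4 + P)
W(r, g) = 1/(2*r)
(J(-7, 4) + (W(-4, -2)*(-1) - 3))**2 = ((1 + 4)/(-4 - 7) + (((1/2)/(-4))*(-1) - 3))**2 = (5/(-11) + (((1/2)*(-1/4))*(-1) - 3))**2 = (-1/11*5 + (-1/8*(-1) - 3))**2 = (-5/11 + (1/8 - 3))**2 = (-5/11 - 23/8)**2 = (-293/88)**2 = 85849/7744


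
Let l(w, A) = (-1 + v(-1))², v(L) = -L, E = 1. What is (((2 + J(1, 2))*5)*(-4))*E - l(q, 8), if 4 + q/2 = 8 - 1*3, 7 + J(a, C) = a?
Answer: 80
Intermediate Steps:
J(a, C) = -7 + a
q = 2 (q = -8 + 2*(8 - 1*3) = -8 + 2*(8 - 3) = -8 + 2*5 = -8 + 10 = 2)
l(w, A) = 0 (l(w, A) = (-1 - 1*(-1))² = (-1 + 1)² = 0² = 0)
(((2 + J(1, 2))*5)*(-4))*E - l(q, 8) = (((2 + (-7 + 1))*5)*(-4))*1 - 1*0 = (((2 - 6)*5)*(-4))*1 + 0 = (-4*5*(-4))*1 + 0 = -20*(-4)*1 + 0 = 80*1 + 0 = 80 + 0 = 80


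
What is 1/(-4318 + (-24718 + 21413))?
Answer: -1/7623 ≈ -0.00013118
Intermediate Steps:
1/(-4318 + (-24718 + 21413)) = 1/(-4318 - 3305) = 1/(-7623) = -1/7623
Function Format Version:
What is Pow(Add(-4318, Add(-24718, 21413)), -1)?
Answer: Rational(-1, 7623) ≈ -0.00013118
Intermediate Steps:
Pow(Add(-4318, Add(-24718, 21413)), -1) = Pow(Add(-4318, -3305), -1) = Pow(-7623, -1) = Rational(-1, 7623)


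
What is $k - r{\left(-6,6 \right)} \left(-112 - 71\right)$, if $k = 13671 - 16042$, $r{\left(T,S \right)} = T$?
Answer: $-3469$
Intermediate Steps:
$k = -2371$ ($k = 13671 - 16042 = -2371$)
$k - r{\left(-6,6 \right)} \left(-112 - 71\right) = -2371 - - 6 \left(-112 - 71\right) = -2371 - \left(-6\right) \left(-183\right) = -2371 - 1098 = -3469$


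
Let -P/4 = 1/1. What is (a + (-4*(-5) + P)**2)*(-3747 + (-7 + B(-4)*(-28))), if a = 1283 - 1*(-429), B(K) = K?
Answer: -7167456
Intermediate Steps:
P = -4 (P = -4/1 = -4*1 = -4)
a = 1712 (a = 1283 + 429 = 1712)
(a + (-4*(-5) + P)**2)*(-3747 + (-7 + B(-4)*(-28))) = (1712 + (-4*(-5) - 4)**2)*(-3747 + (-7 - 4*(-28))) = (1712 + (20 - 4)**2)*(-3747 + (-7 + 112)) = (1712 + 16**2)*(-3747 + 105) = (1712 + 256)*(-3642) = 1968*(-3642) = -7167456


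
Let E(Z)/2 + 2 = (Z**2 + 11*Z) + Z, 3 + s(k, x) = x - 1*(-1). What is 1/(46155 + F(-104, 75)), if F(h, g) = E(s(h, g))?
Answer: 1/58561 ≈ 1.7076e-5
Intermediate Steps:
s(k, x) = -2 + x (s(k, x) = -3 + (x - 1*(-1)) = -3 + (x + 1) = -3 + (1 + x) = -2 + x)
E(Z) = -4 + 2*Z**2 + 24*Z (E(Z) = -4 + 2*((Z**2 + 11*Z) + Z) = -4 + 2*(Z**2 + 12*Z) = -4 + (2*Z**2 + 24*Z) = -4 + 2*Z**2 + 24*Z)
F(h, g) = -52 + 2*(-2 + g)**2 + 24*g (F(h, g) = -4 + 2*(-2 + g)**2 + 24*(-2 + g) = -4 + 2*(-2 + g)**2 + (-48 + 24*g) = -52 + 2*(-2 + g)**2 + 24*g)
1/(46155 + F(-104, 75)) = 1/(46155 + (-44 + 2*75**2 + 16*75)) = 1/(46155 + (-44 + 2*5625 + 1200)) = 1/(46155 + (-44 + 11250 + 1200)) = 1/(46155 + 12406) = 1/58561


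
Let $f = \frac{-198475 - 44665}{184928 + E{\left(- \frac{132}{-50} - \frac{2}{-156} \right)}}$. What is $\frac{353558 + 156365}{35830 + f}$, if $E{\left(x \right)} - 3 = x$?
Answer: $\frac{183888749942029}{12920562799090} \approx 14.232$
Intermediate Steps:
$E{\left(x \right)} = 3 + x$
$f = - \frac{474123000}{360620623}$ ($f = \frac{-198475 - 44665}{184928 + \left(3 - \left(- \frac{66}{25} - \frac{1}{78}\right)\right)} = - \frac{243140}{184928 + \left(3 - - \frac{5173}{1950}\right)} = - \frac{243140}{184928 + \left(3 + \left(\frac{66}{25} + \frac{1}{78}\right)\right)} = - \frac{243140}{184928 + \left(3 + \frac{5173}{1950}\right)} = - \frac{243140}{184928 + \frac{11023}{1950}} = - \frac{243140}{\frac{360620623}{1950}} = \left(-243140\right) \frac{1950}{360620623} = - \frac{474123000}{360620623} \approx -1.3147$)
$\frac{353558 + 156365}{35830 + f} = \frac{353558 + 156365}{35830 - \frac{474123000}{360620623}} = \frac{509923}{\frac{12920562799090}{360620623}} = 509923 \cdot \frac{360620623}{12920562799090} = \frac{183888749942029}{12920562799090}$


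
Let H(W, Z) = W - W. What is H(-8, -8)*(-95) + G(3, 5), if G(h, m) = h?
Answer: 3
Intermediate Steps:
H(W, Z) = 0
H(-8, -8)*(-95) + G(3, 5) = 0*(-95) + 3 = 0 + 3 = 3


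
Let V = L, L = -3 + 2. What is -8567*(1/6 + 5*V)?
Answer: 248443/6 ≈ 41407.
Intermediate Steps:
L = -1
V = -1
-8567*(1/6 + 5*V) = -8567*(1/6 + 5*(-1)) = -8567*(1*(1/6) - 5) = -8567*(1/6 - 5) = -8567*(-29/6) = 248443/6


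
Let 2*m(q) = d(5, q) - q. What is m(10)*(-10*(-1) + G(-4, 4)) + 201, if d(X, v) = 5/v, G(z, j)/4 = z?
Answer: 459/2 ≈ 229.50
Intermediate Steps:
G(z, j) = 4*z
m(q) = -q/2 + 5/(2*q) (m(q) = (5/q - q)/2 = (-q + 5/q)/2 = -q/2 + 5/(2*q))
m(10)*(-10*(-1) + G(-4, 4)) + 201 = ((½)*(5 - 1*10²)/10)*(-10*(-1) + 4*(-4)) + 201 = ((½)*(⅒)*(5 - 1*100))*(10 - 16) + 201 = ((½)*(⅒)*(5 - 100))*(-6) + 201 = ((½)*(⅒)*(-95))*(-6) + 201 = -19/4*(-6) + 201 = 57/2 + 201 = 459/2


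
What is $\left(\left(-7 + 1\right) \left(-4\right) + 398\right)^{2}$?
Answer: $178084$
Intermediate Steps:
$\left(\left(-7 + 1\right) \left(-4\right) + 398\right)^{2} = \left(\left(-6\right) \left(-4\right) + 398\right)^{2} = \left(24 + 398\right)^{2} = 422^{2} = 178084$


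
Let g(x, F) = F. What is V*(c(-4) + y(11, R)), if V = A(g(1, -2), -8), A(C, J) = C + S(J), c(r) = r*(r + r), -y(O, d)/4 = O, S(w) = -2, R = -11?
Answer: 48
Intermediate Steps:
y(O, d) = -4*O
c(r) = 2*r² (c(r) = r*(2*r) = 2*r²)
A(C, J) = -2 + C (A(C, J) = C - 2 = -2 + C)
V = -4 (V = -2 - 2 = -4)
V*(c(-4) + y(11, R)) = -4*(2*(-4)² - 4*11) = -4*(2*16 - 44) = -4*(32 - 44) = -4*(-12) = 48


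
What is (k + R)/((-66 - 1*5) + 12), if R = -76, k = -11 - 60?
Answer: 147/59 ≈ 2.4915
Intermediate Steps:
k = -71
(k + R)/((-66 - 1*5) + 12) = (-71 - 76)/((-66 - 1*5) + 12) = -147/((-66 - 5) + 12) = -147/(-71 + 12) = -147/(-59) = -1/59*(-147) = 147/59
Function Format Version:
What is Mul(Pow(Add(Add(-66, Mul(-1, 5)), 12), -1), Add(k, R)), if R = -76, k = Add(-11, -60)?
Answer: Rational(147, 59) ≈ 2.4915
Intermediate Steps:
k = -71
Mul(Pow(Add(Add(-66, Mul(-1, 5)), 12), -1), Add(k, R)) = Mul(Pow(Add(Add(-66, Mul(-1, 5)), 12), -1), Add(-71, -76)) = Mul(Pow(Add(Add(-66, -5), 12), -1), -147) = Mul(Pow(Add(-71, 12), -1), -147) = Mul(Pow(-59, -1), -147) = Mul(Rational(-1, 59), -147) = Rational(147, 59)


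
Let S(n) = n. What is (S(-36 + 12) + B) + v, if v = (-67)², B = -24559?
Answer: -20094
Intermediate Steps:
v = 4489
(S(-36 + 12) + B) + v = ((-36 + 12) - 24559) + 4489 = (-24 - 24559) + 4489 = -24583 + 4489 = -20094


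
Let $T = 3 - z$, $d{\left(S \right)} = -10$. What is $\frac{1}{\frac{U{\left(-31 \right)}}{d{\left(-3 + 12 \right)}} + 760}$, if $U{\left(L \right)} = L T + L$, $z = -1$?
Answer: $\frac{2}{1551} \approx 0.0012895$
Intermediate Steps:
$T = 4$ ($T = 3 - -1 = 3 + 1 = 4$)
$U{\left(L \right)} = 5 L$ ($U{\left(L \right)} = L 4 + L = 4 L + L = 5 L$)
$\frac{1}{\frac{U{\left(-31 \right)}}{d{\left(-3 + 12 \right)}} + 760} = \frac{1}{\frac{5 \left(-31\right)}{-10} + 760} = \frac{1}{\left(-155\right) \left(- \frac{1}{10}\right) + 760} = \frac{1}{\frac{31}{2} + 760} = \frac{1}{\frac{1551}{2}} = \frac{2}{1551}$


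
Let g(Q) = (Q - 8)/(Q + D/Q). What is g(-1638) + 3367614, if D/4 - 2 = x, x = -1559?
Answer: 250402381477/74356 ≈ 3.3676e+6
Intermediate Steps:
D = -6228 (D = 8 + 4*(-1559) = 8 - 6236 = -6228)
g(Q) = (-8 + Q)/(Q - 6228/Q) (g(Q) = (Q - 8)/(Q - 6228/Q) = (-8 + Q)/(Q - 6228/Q))
g(-1638) + 3367614 = -1638*(-8 - 1638)/(-6228 + (-1638)**2) + 3367614 = -1638*(-1646)/(-6228 + 2683044) + 3367614 = -1638*(-1646)/2676816 + 3367614 = -1638*1/2676816*(-1646) + 3367614 = 74893/74356 + 3367614 = 250402381477/74356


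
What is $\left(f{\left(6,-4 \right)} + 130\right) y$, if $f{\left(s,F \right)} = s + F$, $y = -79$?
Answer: $-10428$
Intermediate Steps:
$f{\left(s,F \right)} = F + s$
$\left(f{\left(6,-4 \right)} + 130\right) y = \left(\left(-4 + 6\right) + 130\right) \left(-79\right) = \left(2 + 130\right) \left(-79\right) = 132 \left(-79\right) = -10428$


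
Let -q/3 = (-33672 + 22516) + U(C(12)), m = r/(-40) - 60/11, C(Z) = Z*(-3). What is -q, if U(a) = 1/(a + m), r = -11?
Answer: -606408012/18119 ≈ -33468.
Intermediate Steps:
C(Z) = -3*Z
m = -2279/440 (m = -11/(-40) - 60/11 = -11*(-1/40) - 60*1/11 = 11/40 - 60/11 = -2279/440 ≈ -5.1795)
U(a) = 1/(-2279/440 + a) (U(a) = 1/(a - 2279/440) = 1/(-2279/440 + a))
q = 606408012/18119 (q = -3*((-33672 + 22516) + 440/(-2279 + 440*(-3*12))) = -3*(-11156 + 440/(-2279 + 440*(-36))) = -3*(-11156 + 440/(-2279 - 15840)) = -3*(-11156 + 440/(-18119)) = -3*(-11156 + 440*(-1/18119)) = -3*(-11156 - 440/18119) = -3*(-202136004/18119) = 606408012/18119 ≈ 33468.)
-q = -1*606408012/18119 = -606408012/18119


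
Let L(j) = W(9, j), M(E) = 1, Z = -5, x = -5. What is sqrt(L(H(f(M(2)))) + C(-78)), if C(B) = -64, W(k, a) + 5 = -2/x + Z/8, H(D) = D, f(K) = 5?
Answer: I*sqrt(27690)/20 ≈ 8.3202*I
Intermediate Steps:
W(k, a) = -209/40 (W(k, a) = -5 + (-2/(-5) - 5/8) = -5 + (-2*(-1/5) - 5*1/8) = -5 + (2/5 - 5/8) = -5 - 9/40 = -209/40)
L(j) = -209/40
sqrt(L(H(f(M(2)))) + C(-78)) = sqrt(-209/40 - 64) = sqrt(-2769/40) = I*sqrt(27690)/20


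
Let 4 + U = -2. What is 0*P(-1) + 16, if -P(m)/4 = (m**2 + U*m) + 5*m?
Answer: 16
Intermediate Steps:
U = -6 (U = -4 - 2 = -6)
P(m) = -4*m**2 + 4*m (P(m) = -4*((m**2 - 6*m) + 5*m) = -4*(m**2 - m) = -4*m**2 + 4*m)
0*P(-1) + 16 = 0*(4*(-1)*(1 - 1*(-1))) + 16 = 0*(4*(-1)*(1 + 1)) + 16 = 0*(4*(-1)*2) + 16 = 0*(-8) + 16 = 0 + 16 = 16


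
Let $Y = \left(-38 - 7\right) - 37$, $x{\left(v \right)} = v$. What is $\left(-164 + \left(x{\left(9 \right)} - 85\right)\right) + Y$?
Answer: $-322$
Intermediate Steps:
$Y = -82$ ($Y = \left(-38 - 7\right) - 37 = -45 - 37 = -82$)
$\left(-164 + \left(x{\left(9 \right)} - 85\right)\right) + Y = \left(-164 + \left(9 - 85\right)\right) - 82 = \left(-164 - 76\right) - 82 = -240 - 82 = -322$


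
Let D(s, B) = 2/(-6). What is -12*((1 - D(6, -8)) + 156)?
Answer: -1888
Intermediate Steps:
D(s, B) = -1/3 (D(s, B) = 2*(-1/6) = -1/3)
-12*((1 - D(6, -8)) + 156) = -12*((1 - 1*(-1/3)) + 156) = -12*((1 + 1/3) + 156) = -12*(4/3 + 156) = -12*472/3 = -1888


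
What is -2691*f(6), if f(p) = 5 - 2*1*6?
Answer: 18837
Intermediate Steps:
f(p) = -7 (f(p) = 5 - 2*6 = 5 - 12 = -7)
-2691*f(6) = -2691*(-7) = 18837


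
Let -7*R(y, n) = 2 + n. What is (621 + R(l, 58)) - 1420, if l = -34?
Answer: -5653/7 ≈ -807.57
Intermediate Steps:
R(y, n) = -2/7 - n/7 (R(y, n) = -(2 + n)/7 = -2/7 - n/7)
(621 + R(l, 58)) - 1420 = (621 + (-2/7 - ⅐*58)) - 1420 = (621 + (-2/7 - 58/7)) - 1420 = (621 - 60/7) - 1420 = 4287/7 - 1420 = -5653/7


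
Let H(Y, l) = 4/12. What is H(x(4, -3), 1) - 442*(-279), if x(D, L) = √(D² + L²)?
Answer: 369955/3 ≈ 1.2332e+5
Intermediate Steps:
H(Y, l) = ⅓ (H(Y, l) = 4*(1/12) = ⅓)
H(x(4, -3), 1) - 442*(-279) = ⅓ - 442*(-279) = ⅓ + 123318 = 369955/3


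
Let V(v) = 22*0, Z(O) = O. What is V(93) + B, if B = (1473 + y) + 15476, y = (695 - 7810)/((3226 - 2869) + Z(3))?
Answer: 1218905/72 ≈ 16929.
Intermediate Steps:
V(v) = 0
y = -1423/72 (y = (695 - 7810)/((3226 - 2869) + 3) = -7115/(357 + 3) = -7115/360 = -7115*1/360 = -1423/72 ≈ -19.764)
B = 1218905/72 (B = (1473 - 1423/72) + 15476 = 104633/72 + 15476 = 1218905/72 ≈ 16929.)
V(93) + B = 0 + 1218905/72 = 1218905/72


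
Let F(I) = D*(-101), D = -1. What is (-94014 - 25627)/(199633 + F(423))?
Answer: -119641/199734 ≈ -0.59900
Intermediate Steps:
F(I) = 101 (F(I) = -1*(-101) = 101)
(-94014 - 25627)/(199633 + F(423)) = (-94014 - 25627)/(199633 + 101) = -119641/199734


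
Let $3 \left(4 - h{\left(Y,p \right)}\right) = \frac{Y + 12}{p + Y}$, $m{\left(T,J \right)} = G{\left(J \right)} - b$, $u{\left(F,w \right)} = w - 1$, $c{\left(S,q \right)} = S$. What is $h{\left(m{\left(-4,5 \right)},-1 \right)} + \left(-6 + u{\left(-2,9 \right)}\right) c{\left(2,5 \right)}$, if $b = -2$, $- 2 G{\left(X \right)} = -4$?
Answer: $\frac{56}{9} \approx 6.2222$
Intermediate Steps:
$G{\left(X \right)} = 2$ ($G{\left(X \right)} = \left(- \frac{1}{2}\right) \left(-4\right) = 2$)
$u{\left(F,w \right)} = -1 + w$ ($u{\left(F,w \right)} = w - 1 = -1 + w$)
$m{\left(T,J \right)} = 4$ ($m{\left(T,J \right)} = 2 - -2 = 2 + 2 = 4$)
$h{\left(Y,p \right)} = 4 - \frac{12 + Y}{3 \left(Y + p\right)}$ ($h{\left(Y,p \right)} = 4 - \frac{\left(Y + 12\right) \frac{1}{p + Y}}{3} = 4 - \frac{\left(12 + Y\right) \frac{1}{Y + p}}{3} = 4 - \frac{\frac{1}{Y + p} \left(12 + Y\right)}{3} = 4 - \frac{12 + Y}{3 \left(Y + p\right)}$)
$h{\left(m{\left(-4,5 \right)},-1 \right)} + \left(-6 + u{\left(-2,9 \right)}\right) c{\left(2,5 \right)} = \frac{-4 + 4 \left(-1\right) + \frac{11}{3} \cdot 4}{4 - 1} + \left(-6 + \left(-1 + 9\right)\right) 2 = \frac{-4 - 4 + \frac{44}{3}}{3} + \left(-6 + 8\right) 2 = \frac{1}{3} \cdot \frac{20}{3} + 2 \cdot 2 = \frac{20}{9} + 4 = \frac{56}{9}$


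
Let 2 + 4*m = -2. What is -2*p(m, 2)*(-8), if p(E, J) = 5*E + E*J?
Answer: -112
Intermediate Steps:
m = -1 (m = -½ + (¼)*(-2) = -½ - ½ = -1)
-2*p(m, 2)*(-8) = -(-2)*(5 + 2)*(-8) = -(-2)*7*(-8) = -2*(-7)*(-8) = 14*(-8) = -112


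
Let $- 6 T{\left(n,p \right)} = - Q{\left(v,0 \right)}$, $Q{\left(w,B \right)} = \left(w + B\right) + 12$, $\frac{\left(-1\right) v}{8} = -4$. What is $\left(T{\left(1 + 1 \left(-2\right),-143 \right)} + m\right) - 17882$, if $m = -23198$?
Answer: $- \frac{123218}{3} \approx -41073.0$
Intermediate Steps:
$v = 32$ ($v = \left(-8\right) \left(-4\right) = 32$)
$Q{\left(w,B \right)} = 12 + B + w$ ($Q{\left(w,B \right)} = \left(B + w\right) + 12 = 12 + B + w$)
$T{\left(n,p \right)} = \frac{22}{3}$ ($T{\left(n,p \right)} = - \frac{\left(-1\right) \left(12 + 0 + 32\right)}{6} = - \frac{\left(-1\right) 44}{6} = \left(- \frac{1}{6}\right) \left(-44\right) = \frac{22}{3}$)
$\left(T{\left(1 + 1 \left(-2\right),-143 \right)} + m\right) - 17882 = \left(\frac{22}{3} - 23198\right) - 17882 = - \frac{69572}{3} - 17882 = - \frac{123218}{3}$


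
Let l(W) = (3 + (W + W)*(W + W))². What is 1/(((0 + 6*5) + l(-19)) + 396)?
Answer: 1/2094235 ≈ 4.7750e-7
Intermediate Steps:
l(W) = (3 + 4*W²)² (l(W) = (3 + (2*W)*(2*W))² = (3 + 4*W²)²)
1/(((0 + 6*5) + l(-19)) + 396) = 1/(((0 + 6*5) + (3 + 4*(-19)²)²) + 396) = 1/(((0 + 30) + (3 + 4*361)²) + 396) = 1/((30 + (3 + 1444)²) + 396) = 1/((30 + 1447²) + 396) = 1/((30 + 2093809) + 396) = 1/(2093839 + 396) = 1/2094235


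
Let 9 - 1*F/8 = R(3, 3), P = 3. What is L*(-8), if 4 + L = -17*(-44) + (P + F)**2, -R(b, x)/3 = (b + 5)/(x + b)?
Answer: -97544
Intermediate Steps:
R(b, x) = -3*(5 + b)/(b + x) (R(b, x) = -3*(b + 5)/(x + b) = -3*(5 + b)/(b + x))
F = 104 (F = 72 - 24*(-5 - 1*3)/(3 + 3) = 72 - 24*(-5 - 3)/6 = 72 - 24*(-8)/6 = 72 - 8*(-4) = 72 + 32 = 104)
L = 12193 (L = -4 + (-17*(-44) + (3 + 104)**2) = -4 + (748 + 107**2) = -4 + (748 + 11449) = -4 + 12197 = 12193)
L*(-8) = 12193*(-8) = -97544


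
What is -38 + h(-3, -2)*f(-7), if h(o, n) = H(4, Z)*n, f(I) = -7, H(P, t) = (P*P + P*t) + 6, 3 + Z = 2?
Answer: 214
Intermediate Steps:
Z = -1 (Z = -3 + 2 = -1)
H(P, t) = 6 + P² + P*t (H(P, t) = (P² + P*t) + 6 = 6 + P² + P*t)
h(o, n) = 18*n (h(o, n) = (6 + 4² + 4*(-1))*n = (6 + 16 - 4)*n = 18*n)
-38 + h(-3, -2)*f(-7) = -38 + (18*(-2))*(-7) = -38 - 36*(-7) = -38 + 252 = 214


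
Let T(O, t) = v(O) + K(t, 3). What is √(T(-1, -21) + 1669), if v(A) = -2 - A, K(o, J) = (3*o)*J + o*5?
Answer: √1374 ≈ 37.068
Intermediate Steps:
K(o, J) = 5*o + 3*J*o (K(o, J) = 3*J*o + 5*o = 5*o + 3*J*o)
T(O, t) = -2 - O + 14*t (T(O, t) = (-2 - O) + t*(5 + 3*3) = (-2 - O) + t*(5 + 9) = (-2 - O) + t*14 = (-2 - O) + 14*t = -2 - O + 14*t)
√(T(-1, -21) + 1669) = √((-2 - 1*(-1) + 14*(-21)) + 1669) = √((-2 + 1 - 294) + 1669) = √(-295 + 1669) = √1374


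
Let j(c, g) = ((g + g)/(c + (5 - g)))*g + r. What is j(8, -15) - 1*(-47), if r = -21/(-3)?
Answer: 981/14 ≈ 70.071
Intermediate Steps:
r = 7 (r = -21*(-⅓) = 7)
j(c, g) = 7 + 2*g²/(5 + c - g) (j(c, g) = ((g + g)/(c + (5 - g)))*g + 7 = ((2*g)/(5 + c - g))*g + 7 = (2*g/(5 + c - g))*g + 7 = 2*g²/(5 + c - g) + 7 = 7 + 2*g²/(5 + c - g))
j(8, -15) - 1*(-47) = (35 - 7*(-15) + 2*(-15)² + 7*8)/(5 + 8 - 1*(-15)) - 1*(-47) = (35 + 105 + 2*225 + 56)/(5 + 8 + 15) + 47 = (35 + 105 + 450 + 56)/28 + 47 = (1/28)*646 + 47 = 323/14 + 47 = 981/14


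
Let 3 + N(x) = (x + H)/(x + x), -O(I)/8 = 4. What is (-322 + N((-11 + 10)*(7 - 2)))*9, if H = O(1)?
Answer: -28917/10 ≈ -2891.7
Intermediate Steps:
O(I) = -32 (O(I) = -8*4 = -32)
H = -32
N(x) = -3 + (-32 + x)/(2*x) (N(x) = -3 + (x - 32)/(x + x) = -3 + (-32 + x)/((2*x)) = -3 + (-32 + x)*(1/(2*x)) = -3 + (-32 + x)/(2*x))
(-322 + N((-11 + 10)*(7 - 2)))*9 = (-322 + (-5/2 - 16*1/((-11 + 10)*(7 - 2))))*9 = (-322 + (-5/2 - 16/((-1*5))))*9 = (-322 + (-5/2 - 16/(-5)))*9 = (-322 + (-5/2 - 16*(-⅕)))*9 = (-322 + (-5/2 + 16/5))*9 = (-322 + 7/10)*9 = -3213/10*9 = -28917/10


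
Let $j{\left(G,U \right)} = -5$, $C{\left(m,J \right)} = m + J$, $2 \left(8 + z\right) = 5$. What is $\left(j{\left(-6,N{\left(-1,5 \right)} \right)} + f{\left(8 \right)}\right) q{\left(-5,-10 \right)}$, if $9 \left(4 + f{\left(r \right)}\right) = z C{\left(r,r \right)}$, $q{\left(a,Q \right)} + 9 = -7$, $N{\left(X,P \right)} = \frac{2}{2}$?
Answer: $\frac{2704}{9} \approx 300.44$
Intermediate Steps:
$z = - \frac{11}{2}$ ($z = -8 + \frac{1}{2} \cdot 5 = -8 + \frac{5}{2} = - \frac{11}{2} \approx -5.5$)
$N{\left(X,P \right)} = 1$ ($N{\left(X,P \right)} = 2 \cdot \frac{1}{2} = 1$)
$C{\left(m,J \right)} = J + m$
$q{\left(a,Q \right)} = -16$ ($q{\left(a,Q \right)} = -9 - 7 = -16$)
$f{\left(r \right)} = -4 - \frac{11 r}{9}$ ($f{\left(r \right)} = -4 + \frac{\left(- \frac{11}{2}\right) \left(r + r\right)}{9} = -4 + \frac{\left(- \frac{11}{2}\right) 2 r}{9} = -4 + \frac{\left(-11\right) r}{9} = -4 - \frac{11 r}{9}$)
$\left(j{\left(-6,N{\left(-1,5 \right)} \right)} + f{\left(8 \right)}\right) q{\left(-5,-10 \right)} = \left(-5 - \frac{124}{9}\right) \left(-16\right) = \left(- \frac{169}{9}\right) \left(-16\right) = \frac{2704}{9}$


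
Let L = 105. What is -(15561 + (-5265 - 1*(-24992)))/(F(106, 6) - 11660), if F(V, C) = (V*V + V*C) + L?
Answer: -35288/317 ≈ -111.32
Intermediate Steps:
F(V, C) = 105 + V² + C*V (F(V, C) = (V*V + V*C) + 105 = (V² + C*V) + 105 = 105 + V² + C*V)
-(15561 + (-5265 - 1*(-24992)))/(F(106, 6) - 11660) = -(15561 + (-5265 - 1*(-24992)))/((105 + 106² + 6*106) - 11660) = -(15561 + (-5265 + 24992))/((105 + 11236 + 636) - 11660) = -(15561 + 19727)/(11977 - 11660) = -35288/317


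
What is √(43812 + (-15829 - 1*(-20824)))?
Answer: 3*√5423 ≈ 220.92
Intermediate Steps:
√(43812 + (-15829 - 1*(-20824))) = √(43812 + (-15829 + 20824)) = √(43812 + 4995) = √48807 = 3*√5423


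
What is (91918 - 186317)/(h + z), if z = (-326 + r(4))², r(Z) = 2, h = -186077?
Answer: 94399/81101 ≈ 1.1640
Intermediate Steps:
z = 104976 (z = (-326 + 2)² = (-324)² = 104976)
(91918 - 186317)/(h + z) = (91918 - 186317)/(-186077 + 104976) = -94399/(-81101) = -94399*(-1/81101) = 94399/81101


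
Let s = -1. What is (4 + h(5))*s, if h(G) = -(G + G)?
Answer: 6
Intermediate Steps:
h(G) = -2*G
(4 + h(5))*s = (4 - 2*5)*(-1) = (4 - 10)*(-1) = -6*(-1) = 6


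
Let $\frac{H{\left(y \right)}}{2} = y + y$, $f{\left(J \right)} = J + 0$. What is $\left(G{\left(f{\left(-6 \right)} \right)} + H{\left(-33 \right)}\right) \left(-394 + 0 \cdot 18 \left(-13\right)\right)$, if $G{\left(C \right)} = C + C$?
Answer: $56736$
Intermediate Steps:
$f{\left(J \right)} = J$
$G{\left(C \right)} = 2 C$
$H{\left(y \right)} = 4 y$ ($H{\left(y \right)} = 2 \left(y + y\right) = 2 \cdot 2 y = 4 y$)
$\left(G{\left(f{\left(-6 \right)} \right)} + H{\left(-33 \right)}\right) \left(-394 + 0 \cdot 18 \left(-13\right)\right) = \left(2 \left(-6\right) + 4 \left(-33\right)\right) \left(-394 + 0 \cdot 18 \left(-13\right)\right) = \left(-12 - 132\right) \left(-394 + 0 \left(-13\right)\right) = - 144 \left(-394 + 0\right) = \left(-144\right) \left(-394\right) = 56736$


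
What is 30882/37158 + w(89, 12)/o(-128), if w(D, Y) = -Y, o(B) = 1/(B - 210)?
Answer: 25123955/6193 ≈ 4056.8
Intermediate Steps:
o(B) = 1/(-210 + B)
30882/37158 + w(89, 12)/o(-128) = 30882/37158 + (-1*12)/(1/(-210 - 128)) = 30882*(1/37158) - 12/(1/(-338)) = 5147/6193 - 12/(-1/338) = 5147/6193 - 12*(-338) = 5147/6193 + 4056 = 25123955/6193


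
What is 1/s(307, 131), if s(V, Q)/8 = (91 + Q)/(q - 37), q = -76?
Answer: -113/1776 ≈ -0.063626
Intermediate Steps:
s(V, Q) = -728/113 - 8*Q/113 (s(V, Q) = 8*((91 + Q)/(-76 - 37)) = 8*((91 + Q)/(-113)) = 8*((91 + Q)*(-1/113)) = 8*(-91/113 - Q/113) = -728/113 - 8*Q/113)
1/s(307, 131) = 1/(-728/113 - 8/113*131) = 1/(-728/113 - 1048/113) = 1/(-1776/113) = -113/1776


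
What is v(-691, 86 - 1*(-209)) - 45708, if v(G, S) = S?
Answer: -45413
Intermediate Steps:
v(-691, 86 - 1*(-209)) - 45708 = (86 - 1*(-209)) - 45708 = (86 + 209) - 45708 = 295 - 45708 = -45413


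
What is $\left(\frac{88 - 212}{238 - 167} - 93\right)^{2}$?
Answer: $\frac{45252529}{5041} \approx 8976.9$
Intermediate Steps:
$\left(\frac{88 - 212}{238 - 167} - 93\right)^{2} = \left(- \frac{124}{71} - 93\right)^{2} = \left(- \frac{6727}{71}\right)^{2} = \frac{45252529}{5041}$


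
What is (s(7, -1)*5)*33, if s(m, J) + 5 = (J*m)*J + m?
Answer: 1485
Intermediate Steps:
s(m, J) = -5 + m + m*J² (s(m, J) = -5 + ((J*m)*J + m) = -5 + (m*J² + m) = -5 + (m + m*J²) = -5 + m + m*J²)
(s(7, -1)*5)*33 = ((-5 + 7 + 7*(-1)²)*5)*33 = ((-5 + 7 + 7*1)*5)*33 = ((-5 + 7 + 7)*5)*33 = (9*5)*33 = 45*33 = 1485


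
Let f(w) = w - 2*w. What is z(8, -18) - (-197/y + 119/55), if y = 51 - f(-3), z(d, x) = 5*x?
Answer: -232477/2640 ≈ -88.059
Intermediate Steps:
f(w) = -w
y = 48 (y = 51 - (-1)*(-3) = 51 - 1*3 = 51 - 3 = 48)
z(8, -18) - (-197/y + 119/55) = 5*(-18) - (-197/48 + 119/55) = -90 - (-197*1/48 + 119*(1/55)) = -90 - (-197/48 + 119/55) = -90 - 1*(-5123/2640) = -90 + 5123/2640 = -232477/2640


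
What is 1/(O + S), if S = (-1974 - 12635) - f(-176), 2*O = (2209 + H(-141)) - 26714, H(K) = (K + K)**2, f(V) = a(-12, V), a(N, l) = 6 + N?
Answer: 2/25813 ≈ 7.7480e-5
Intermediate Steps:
f(V) = -6 (f(V) = 6 - 12 = -6)
H(K) = 4*K**2 (H(K) = (2*K)**2 = 4*K**2)
O = 55019/2 (O = ((2209 + 4*(-141)**2) - 26714)/2 = ((2209 + 4*19881) - 26714)/2 = ((2209 + 79524) - 26714)/2 = (81733 - 26714)/2 = (1/2)*55019 = 55019/2 ≈ 27510.)
S = -14603 (S = (-1974 - 12635) - 1*(-6) = -14609 + 6 = -14603)
1/(O + S) = 1/(55019/2 - 14603) = 1/(25813/2) = 2/25813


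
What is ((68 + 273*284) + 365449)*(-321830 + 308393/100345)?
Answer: -14307701662375893/100345 ≈ -1.4259e+11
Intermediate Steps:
((68 + 273*284) + 365449)*(-321830 + 308393/100345) = ((68 + 77532) + 365449)*(-321830 + 308393*(1/100345)) = (77600 + 365449)*(-321830 + 308393/100345) = 443049*(-32293722957/100345) = -14307701662375893/100345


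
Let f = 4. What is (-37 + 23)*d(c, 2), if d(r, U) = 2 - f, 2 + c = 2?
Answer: 28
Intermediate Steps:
c = 0 (c = -2 + 2 = 0)
d(r, U) = -2 (d(r, U) = 2 - 1*4 = 2 - 4 = -2)
(-37 + 23)*d(c, 2) = (-37 + 23)*(-2) = -14*(-2) = 28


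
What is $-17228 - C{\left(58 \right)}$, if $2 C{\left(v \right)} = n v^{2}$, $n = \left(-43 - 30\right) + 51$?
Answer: $19776$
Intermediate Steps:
$n = -22$ ($n = \left(-43 - 30\right) + 51 = -73 + 51 = -22$)
$C{\left(v \right)} = - 11 v^{2}$ ($C{\left(v \right)} = \frac{\left(-22\right) v^{2}}{2} = - 11 v^{2}$)
$-17228 - C{\left(58 \right)} = -17228 - - 11 \cdot 58^{2} = -17228 - \left(-11\right) 3364 = -17228 - -37004 = -17228 + 37004 = 19776$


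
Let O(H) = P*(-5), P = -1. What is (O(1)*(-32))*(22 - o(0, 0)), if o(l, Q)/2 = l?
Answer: -3520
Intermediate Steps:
o(l, Q) = 2*l
O(H) = 5 (O(H) = -1*(-5) = 5)
(O(1)*(-32))*(22 - o(0, 0)) = (5*(-32))*(22 - 2*0) = -160*(22 - 1*0) = -160*(22 + 0) = -160*22 = -3520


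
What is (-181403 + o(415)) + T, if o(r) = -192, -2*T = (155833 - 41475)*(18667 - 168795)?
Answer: 8583987317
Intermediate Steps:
T = 8584168912 (T = -(155833 - 41475)*(18667 - 168795)/2 = -57179*(-150128) = -½*(-17168337824) = 8584168912)
(-181403 + o(415)) + T = (-181403 - 192) + 8584168912 = -181595 + 8584168912 = 8583987317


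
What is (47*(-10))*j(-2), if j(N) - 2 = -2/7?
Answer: -5640/7 ≈ -805.71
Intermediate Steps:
j(N) = 12/7 (j(N) = 2 - 2/7 = 12/7)
(47*(-10))*j(-2) = (47*(-10))*(12/7) = -470*12/7 = -5640/7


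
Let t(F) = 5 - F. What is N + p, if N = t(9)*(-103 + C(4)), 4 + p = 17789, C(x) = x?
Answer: 18181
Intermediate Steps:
p = 17785 (p = -4 + 17789 = 17785)
N = 396 (N = (5 - 1*9)*(-103 + 4) = (5 - 9)*(-99) = -4*(-99) = 396)
N + p = 396 + 17785 = 18181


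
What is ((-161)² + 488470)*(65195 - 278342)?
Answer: -109640898477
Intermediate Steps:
((-161)² + 488470)*(65195 - 278342) = (25921 + 488470)*(-213147) = 514391*(-213147) = -109640898477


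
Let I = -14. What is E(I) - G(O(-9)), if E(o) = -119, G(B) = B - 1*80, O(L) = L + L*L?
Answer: -111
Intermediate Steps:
O(L) = L + L²
G(B) = -80 + B (G(B) = B - 80 = -80 + B)
E(I) - G(O(-9)) = -119 - (-80 - 9*(1 - 9)) = -119 - (-80 - 9*(-8)) = -119 - (-80 + 72) = -119 - 1*(-8) = -119 + 8 = -111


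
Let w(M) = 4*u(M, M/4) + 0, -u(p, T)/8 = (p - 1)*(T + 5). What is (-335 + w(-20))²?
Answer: 112225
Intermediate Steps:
u(p, T) = -8*(-1 + p)*(5 + T) (u(p, T) = -8*(p - 1)*(T + 5) = -8*(-1 + p)*(5 + T))
w(M) = 160 - 152*M - 8*M² (w(M) = 4*(40 - 40*M + 8*(M/4) - 8*M/4*M) + 0 = 4*(40 - 40*M + 2*M - 2*M²) + 0 = 4*(40 - 38*M - 2*M²) + 0 = (160 - 152*M - 8*M²) + 0 = 160 - 152*M - 8*M²)
(-335 + w(-20))² = (-335 + (160 - 152*(-20) - 8*(-20)²))² = (-335 + (160 + 3040 - 8*400))² = (-335 + (160 + 3040 - 3200))² = (-335 + 0)² = (-335)² = 112225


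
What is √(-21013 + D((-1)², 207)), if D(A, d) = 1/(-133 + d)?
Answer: I*√115067114/74 ≈ 144.96*I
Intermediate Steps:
√(-21013 + D((-1)², 207)) = √(-21013 + 1/(-133 + 207)) = √(-21013 + 1/74) = √(-1554961/74) = I*√115067114/74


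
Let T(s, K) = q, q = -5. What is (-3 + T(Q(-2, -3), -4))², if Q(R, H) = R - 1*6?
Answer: 64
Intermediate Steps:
Q(R, H) = -6 + R (Q(R, H) = R - 6 = -6 + R)
T(s, K) = -5
(-3 + T(Q(-2, -3), -4))² = (-3 - 5)² = (-8)² = 64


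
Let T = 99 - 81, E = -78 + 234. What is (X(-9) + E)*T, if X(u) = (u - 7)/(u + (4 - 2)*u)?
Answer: 8456/3 ≈ 2818.7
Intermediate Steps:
X(u) = (-7 + u)/(3*u) (X(u) = (-7 + u)/(u + 2*u) = (-7 + u)/((3*u)) = (-7 + u)*(1/(3*u)) = (-7 + u)/(3*u))
E = 156
T = 18
(X(-9) + E)*T = ((⅓)*(-7 - 9)/(-9) + 156)*18 = ((⅓)*(-⅑)*(-16) + 156)*18 = (16/27 + 156)*18 = (4228/27)*18 = 8456/3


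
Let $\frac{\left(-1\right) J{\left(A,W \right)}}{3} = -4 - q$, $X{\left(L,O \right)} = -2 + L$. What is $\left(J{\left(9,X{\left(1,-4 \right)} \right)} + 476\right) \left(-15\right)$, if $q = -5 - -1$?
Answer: $-7140$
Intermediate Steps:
$q = -4$ ($q = -5 + 1 = -4$)
$J{\left(A,W \right)} = 0$ ($J{\left(A,W \right)} = - 3 \left(-4 - -4\right) = - 3 \left(-4 + 4\right) = \left(-3\right) 0 = 0$)
$\left(J{\left(9,X{\left(1,-4 \right)} \right)} + 476\right) \left(-15\right) = \left(0 + 476\right) \left(-15\right) = 476 \left(-15\right) = -7140$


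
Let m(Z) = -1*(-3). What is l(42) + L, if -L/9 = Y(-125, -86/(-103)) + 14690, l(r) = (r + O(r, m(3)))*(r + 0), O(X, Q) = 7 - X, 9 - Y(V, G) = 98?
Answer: -131115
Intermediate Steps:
m(Z) = 3
Y(V, G) = -89 (Y(V, G) = 9 - 1*98 = 9 - 98 = -89)
l(r) = 7*r (l(r) = (r + (7 - r))*(r + 0) = 7*r)
L = -131409 (L = -9*(-89 + 14690) = -9*14601 = -131409)
l(42) + L = 7*42 - 131409 = 294 - 131409 = -131115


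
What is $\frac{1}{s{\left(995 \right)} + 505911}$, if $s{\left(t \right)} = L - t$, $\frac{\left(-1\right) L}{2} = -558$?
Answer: $\frac{1}{506032} \approx 1.9762 \cdot 10^{-6}$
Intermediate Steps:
$L = 1116$ ($L = \left(-2\right) \left(-558\right) = 1116$)
$s{\left(t \right)} = 1116 - t$
$\frac{1}{s{\left(995 \right)} + 505911} = \frac{1}{\left(1116 - 995\right) + 505911} = \frac{1}{121 + 505911} = \frac{1}{506032}$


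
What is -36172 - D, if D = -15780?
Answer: -20392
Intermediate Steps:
-36172 - D = -36172 - 1*(-15780) = -36172 + 15780 = -20392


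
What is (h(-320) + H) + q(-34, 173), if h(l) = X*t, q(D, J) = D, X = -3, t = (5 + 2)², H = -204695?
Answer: -204876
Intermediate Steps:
t = 49 (t = 7² = 49)
h(l) = -147 (h(l) = -3*49 = -147)
(h(-320) + H) + q(-34, 173) = (-147 - 204695) - 34 = -204842 - 34 = -204876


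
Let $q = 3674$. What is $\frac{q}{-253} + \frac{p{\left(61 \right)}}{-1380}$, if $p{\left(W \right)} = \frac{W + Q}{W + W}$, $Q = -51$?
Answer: $- \frac{244489}{16836} \approx -14.522$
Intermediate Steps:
$p{\left(W \right)} = \frac{-51 + W}{2 W}$ ($p{\left(W \right)} = \frac{W - 51}{W + W} = \frac{-51 + W}{2 W}$)
$\frac{q}{-253} + \frac{p{\left(61 \right)}}{-1380} = \frac{3674}{-253} + \frac{\frac{1}{2} \cdot \frac{1}{61} \left(-51 + 61\right)}{-1380} = 3674 \left(- \frac{1}{253}\right) + \frac{1}{2} \cdot \frac{1}{61} \cdot 10 \left(- \frac{1}{1380}\right) = - \frac{334}{23} + \frac{5}{61} \left(- \frac{1}{1380}\right) = - \frac{334}{23} - \frac{1}{16836} = - \frac{244489}{16836}$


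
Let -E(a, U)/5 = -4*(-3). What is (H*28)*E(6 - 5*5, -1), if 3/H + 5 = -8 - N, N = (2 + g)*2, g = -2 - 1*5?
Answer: 1680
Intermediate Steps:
g = -7 (g = -2 - 5 = -7)
N = -10 (N = (2 - 7)*2 = -5*2 = -10)
H = -1 (H = 3/(-5 + (-8 - 1*(-10))) = 3/(-5 + (-8 + 10)) = 3/(-5 + 2) = 3/(-3) = 3*(-1/3) = -1)
E(a, U) = -60 (E(a, U) = -(-20)*(-3) = -5*12 = -60)
(H*28)*E(6 - 5*5, -1) = -1*28*(-60) = -28*(-60) = 1680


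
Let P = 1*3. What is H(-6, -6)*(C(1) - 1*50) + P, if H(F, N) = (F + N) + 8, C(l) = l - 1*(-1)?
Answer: 195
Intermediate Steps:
C(l) = 1 + l (C(l) = l + 1 = 1 + l)
H(F, N) = 8 + F + N
P = 3
H(-6, -6)*(C(1) - 1*50) + P = (8 - 6 - 6)*((1 + 1) - 1*50) + 3 = -4*(2 - 50) + 3 = -4*(-48) + 3 = 192 + 3 = 195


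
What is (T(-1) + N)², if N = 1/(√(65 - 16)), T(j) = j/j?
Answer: 64/49 ≈ 1.3061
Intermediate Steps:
T(j) = 1
N = ⅐ (N = 1/(√49) = 1/7 = ⅐ ≈ 0.14286)
(T(-1) + N)² = (1 + ⅐)² = (8/7)² = 64/49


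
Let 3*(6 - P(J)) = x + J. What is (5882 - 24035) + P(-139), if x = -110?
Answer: -18064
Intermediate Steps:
P(J) = 128/3 - J/3 (P(J) = 6 - (-110 + J)/3 = 6 + (110/3 - J/3) = 128/3 - J/3)
(5882 - 24035) + P(-139) = (5882 - 24035) + (128/3 - ⅓*(-139)) = -18153 + (128/3 + 139/3) = -18153 + 89 = -18064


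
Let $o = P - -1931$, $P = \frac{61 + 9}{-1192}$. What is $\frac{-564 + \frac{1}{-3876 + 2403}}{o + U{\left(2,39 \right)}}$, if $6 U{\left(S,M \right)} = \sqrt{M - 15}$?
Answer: $- \frac{569828227535428}{1950892416902801} + \frac{295103861968 \sqrt{6}}{5852677250708403} \approx -0.29196$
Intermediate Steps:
$U{\left(S,M \right)} = \frac{\sqrt{-15 + M}}{6}$ ($U{\left(S,M \right)} = \frac{\sqrt{M - 15}}{6} = \frac{\sqrt{-15 + M}}{6}$)
$P = - \frac{35}{596}$ ($P = 70 \left(- \frac{1}{1192}\right) = - \frac{35}{596} \approx -0.058725$)
$o = \frac{1150841}{596}$ ($o = - \frac{35}{596} - -1931 = - \frac{35}{596} + 1931 = \frac{1150841}{596} \approx 1930.9$)
$\frac{-564 + \frac{1}{-3876 + 2403}}{o + U{\left(2,39 \right)}} = \frac{-564 + \frac{1}{-3876 + 2403}}{\frac{1150841}{596} + \frac{\sqrt{-15 + 39}}{6}} = \frac{-564 + \frac{1}{-1473}}{\frac{1150841}{596} + \frac{\sqrt{24}}{6}} = \frac{-564 - \frac{1}{1473}}{\frac{1150841}{596} + \frac{2 \sqrt{6}}{6}} = - \frac{830773}{1473 \left(\frac{1150841}{596} + \frac{\sqrt{6}}{3}\right)}$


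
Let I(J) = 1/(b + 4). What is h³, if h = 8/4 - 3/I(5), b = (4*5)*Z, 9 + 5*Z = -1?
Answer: 1331000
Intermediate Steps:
Z = -2 (Z = -9/5 + (⅕)*(-1) = -9/5 - ⅕ = -2)
b = -40 (b = (4*5)*(-2) = 20*(-2) = -40)
I(J) = -1/36 (I(J) = 1/(-40 + 4) = 1/(-36) = -1/36)
h = 110 (h = 8/4 - 3/(-1/36) = 8*(¼) - 3*(-36) = 2 + 108 = 110)
h³ = 110³ = 1331000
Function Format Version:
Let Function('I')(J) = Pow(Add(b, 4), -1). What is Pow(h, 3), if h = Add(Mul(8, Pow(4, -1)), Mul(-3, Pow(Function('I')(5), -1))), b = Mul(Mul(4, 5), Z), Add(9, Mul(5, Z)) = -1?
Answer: 1331000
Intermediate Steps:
Z = -2 (Z = Add(Rational(-9, 5), Mul(Rational(1, 5), -1)) = Add(Rational(-9, 5), Rational(-1, 5)) = -2)
b = -40 (b = Mul(Mul(4, 5), -2) = Mul(20, -2) = -40)
Function('I')(J) = Rational(-1, 36) (Function('I')(J) = Pow(Add(-40, 4), -1) = Pow(-36, -1) = Rational(-1, 36))
h = 110 (h = Add(Mul(8, Pow(4, -1)), Mul(-3, Pow(Rational(-1, 36), -1))) = Add(Mul(8, Rational(1, 4)), Mul(-3, -36)) = Add(2, 108) = 110)
Pow(h, 3) = Pow(110, 3) = 1331000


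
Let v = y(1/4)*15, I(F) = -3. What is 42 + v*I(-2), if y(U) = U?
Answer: 123/4 ≈ 30.750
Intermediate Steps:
v = 15/4 ≈ 3.7500
42 + v*I(-2) = 42 + (15/4)*(-3) = 42 - 45/4 = 123/4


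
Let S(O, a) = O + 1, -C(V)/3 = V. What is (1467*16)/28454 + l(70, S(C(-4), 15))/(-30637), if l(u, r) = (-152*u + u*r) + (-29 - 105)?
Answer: 499890960/435872599 ≈ 1.1469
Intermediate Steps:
C(V) = -3*V
S(O, a) = 1 + O
l(u, r) = -134 - 152*u + r*u (l(u, r) = (-152*u + r*u) - 134 = -134 - 152*u + r*u)
(1467*16)/28454 + l(70, S(C(-4), 15))/(-30637) = (1467*16)/28454 + (-134 - 152*70 + (1 - 3*(-4))*70)/(-30637) = 23472*(1/28454) + (-134 - 10640 + (1 + 12)*70)*(-1/30637) = 11736/14227 + (-134 - 10640 + 13*70)*(-1/30637) = 11736/14227 + (-134 - 10640 + 910)*(-1/30637) = 11736/14227 - 9864*(-1/30637) = 11736/14227 + 9864/30637 = 499890960/435872599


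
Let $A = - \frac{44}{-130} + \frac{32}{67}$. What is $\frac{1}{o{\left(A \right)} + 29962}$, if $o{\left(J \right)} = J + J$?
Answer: $\frac{4355}{130491618} \approx 3.3374 \cdot 10^{-5}$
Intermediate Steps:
$A = \frac{3554}{4355}$ ($A = \left(-44\right) \left(- \frac{1}{130}\right) + 32 \cdot \frac{1}{67} = \frac{22}{65} + \frac{32}{67} = \frac{3554}{4355} \approx 0.81607$)
$o{\left(J \right)} = 2 J$
$\frac{1}{o{\left(A \right)} + 29962} = \frac{1}{2 \cdot \frac{3554}{4355} + 29962} = \frac{1}{\frac{7108}{4355} + 29962} = \frac{1}{\frac{130491618}{4355}} = \frac{4355}{130491618}$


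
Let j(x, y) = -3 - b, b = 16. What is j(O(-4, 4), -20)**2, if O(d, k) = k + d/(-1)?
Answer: 361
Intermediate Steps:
O(d, k) = k - d (O(d, k) = k + d*(-1) = k - d)
j(x, y) = -19 (j(x, y) = -3 - 1*16 = -3 - 16 = -19)
j(O(-4, 4), -20)**2 = (-19)**2 = 361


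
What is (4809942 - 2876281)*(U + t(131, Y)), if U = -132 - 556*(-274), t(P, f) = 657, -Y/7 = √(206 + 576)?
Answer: 295596823409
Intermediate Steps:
Y = -7*√782 (Y = -7*√(206 + 576) = -7*√782 ≈ -195.75)
U = 152212 (U = -132 + 152344 = 152212)
(4809942 - 2876281)*(U + t(131, Y)) = (4809942 - 2876281)*(152212 + 657) = 1933661*152869 = 295596823409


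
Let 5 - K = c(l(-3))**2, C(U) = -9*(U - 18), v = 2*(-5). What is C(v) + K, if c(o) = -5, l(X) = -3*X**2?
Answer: 232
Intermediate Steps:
v = -10
C(U) = 162 - 9*U (C(U) = -9*(-18 + U) = 162 - 9*U)
K = -20 (K = 5 - 1*(-5)**2 = 5 - 1*25 = 5 - 25 = -20)
C(v) + K = (162 - 9*(-10)) - 20 = (162 + 90) - 20 = 252 - 20 = 232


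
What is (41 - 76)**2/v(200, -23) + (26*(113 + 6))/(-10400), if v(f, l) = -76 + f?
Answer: 118811/12400 ≈ 9.5815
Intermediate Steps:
(41 - 76)**2/v(200, -23) + (26*(113 + 6))/(-10400) = (41 - 76)**2/(-76 + 200) + (26*(113 + 6))/(-10400) = (-35)**2/124 + (26*119)*(-1/10400) = 1225*(1/124) + 3094*(-1/10400) = 1225/124 - 119/400 = 118811/12400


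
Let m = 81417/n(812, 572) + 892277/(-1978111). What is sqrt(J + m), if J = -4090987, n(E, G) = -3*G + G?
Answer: I*sqrt(5237560782512187521252718)/1131479492 ≈ 2022.6*I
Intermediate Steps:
n(E, G) = -2*G
m = -162072628175/2262958984 (m = 81417/((-2*572)) + 892277/(-1978111) = 81417/(-1144) + 892277*(-1/1978111) = 81417*(-1/1144) - 892277/1978111 = -81417/1144 - 892277/1978111 = -162072628175/2262958984 ≈ -71.620)
sqrt(J + m) = sqrt(-4090987 - 162072628175/2262958984) = sqrt(-9257897857705383/2262958984) = I*sqrt(5237560782512187521252718)/1131479492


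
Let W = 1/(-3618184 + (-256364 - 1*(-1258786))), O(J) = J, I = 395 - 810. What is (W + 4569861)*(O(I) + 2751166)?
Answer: 32881566265203309831/2615762 ≈ 1.2571e+13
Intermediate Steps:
I = -415
W = -1/2615762 (W = 1/(-3618184 + (-256364 + 1258786)) = 1/(-3618184 + 1002422) = 1/(-2615762) = -1/2615762 ≈ -3.8230e-7)
(W + 4569861)*(O(I) + 2751166) = (-1/2615762 + 4569861)*(-415 + 2751166) = (11953668749081/2615762)*2750751 = 32881566265203309831/2615762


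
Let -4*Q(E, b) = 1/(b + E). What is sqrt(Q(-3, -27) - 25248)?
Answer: I*sqrt(90892770)/60 ≈ 158.9*I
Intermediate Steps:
Q(E, b) = -1/(4*(E + b)) (Q(E, b) = -1/(4*(b + E)) = -1/(4*(E + b)))
sqrt(Q(-3, -27) - 25248) = sqrt(-1/(4*(-3) + 4*(-27)) - 25248) = sqrt(-1/(-12 - 108) - 25248) = sqrt(-1/(-120) - 25248) = sqrt(-1*(-1/120) - 25248) = sqrt(1/120 - 25248) = sqrt(-3029759/120) = I*sqrt(90892770)/60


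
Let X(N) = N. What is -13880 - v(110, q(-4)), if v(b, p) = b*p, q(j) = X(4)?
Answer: -14320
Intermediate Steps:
q(j) = 4
-13880 - v(110, q(-4)) = -13880 - 110*4 = -13880 - 1*440 = -13880 - 440 = -14320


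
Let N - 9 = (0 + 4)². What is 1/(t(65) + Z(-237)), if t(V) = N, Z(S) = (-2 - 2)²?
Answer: 1/41 ≈ 0.024390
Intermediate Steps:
Z(S) = 16 (Z(S) = (-4)² = 16)
N = 25 (N = 9 + (0 + 4)² = 9 + 4² = 9 + 16 = 25)
t(V) = 25
1/(t(65) + Z(-237)) = 1/(25 + 16) = 1/41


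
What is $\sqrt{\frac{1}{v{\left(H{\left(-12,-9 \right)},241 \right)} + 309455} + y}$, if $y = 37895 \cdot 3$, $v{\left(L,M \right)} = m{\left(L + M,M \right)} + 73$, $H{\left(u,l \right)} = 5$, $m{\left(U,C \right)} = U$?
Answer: $\frac{\sqrt{10909204764684834}}{309774} \approx 337.17$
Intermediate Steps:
$v{\left(L,M \right)} = 73 + L + M$ ($v{\left(L,M \right)} = \left(L + M\right) + 73 = 73 + L + M$)
$y = 113685$
$\sqrt{\frac{1}{v{\left(H{\left(-12,-9 \right)},241 \right)} + 309455} + y} = \sqrt{\frac{1}{\left(73 + 5 + 241\right) + 309455} + 113685} = \sqrt{\frac{1}{319 + 309455} + 113685} = \sqrt{\frac{1}{309774} + 113685} = \sqrt{\frac{35216657191}{309774}} = \frac{\sqrt{10909204764684834}}{309774}$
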